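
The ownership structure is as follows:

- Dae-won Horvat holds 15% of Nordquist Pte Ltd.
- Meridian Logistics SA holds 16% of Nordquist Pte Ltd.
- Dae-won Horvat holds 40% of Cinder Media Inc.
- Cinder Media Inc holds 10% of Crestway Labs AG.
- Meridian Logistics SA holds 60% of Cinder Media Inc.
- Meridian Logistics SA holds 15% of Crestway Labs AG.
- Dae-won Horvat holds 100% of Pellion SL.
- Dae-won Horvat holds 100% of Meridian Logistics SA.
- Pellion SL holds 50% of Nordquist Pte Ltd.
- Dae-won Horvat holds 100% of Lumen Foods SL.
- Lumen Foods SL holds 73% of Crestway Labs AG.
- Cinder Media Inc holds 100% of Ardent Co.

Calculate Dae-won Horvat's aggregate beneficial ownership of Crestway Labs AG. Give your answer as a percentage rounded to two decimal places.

Dae-won reaches Crestway along 4 paths.
Via Lumen: 100% × 73% = 73%.
Via Cinder: 40% × 10% = 4%.
Via Meridian → Cinder: 100% × 60% × 10% = 6%.
Via Meridian: 100% × 15% = 15%.
Total: 73% + 4% + 6% + 15% = 98%.
Rounded: 98.00%.

98.00%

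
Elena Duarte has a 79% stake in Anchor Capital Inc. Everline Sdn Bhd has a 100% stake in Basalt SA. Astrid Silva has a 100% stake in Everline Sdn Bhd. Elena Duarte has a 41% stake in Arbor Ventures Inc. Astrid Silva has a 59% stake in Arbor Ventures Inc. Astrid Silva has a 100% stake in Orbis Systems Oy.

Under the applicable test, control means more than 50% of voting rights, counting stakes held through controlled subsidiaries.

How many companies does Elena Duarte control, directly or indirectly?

1

Elena holds 79% of Anchor, so Elena controls Anchor.
No other company's threshold is met.
Elena controls 1 company.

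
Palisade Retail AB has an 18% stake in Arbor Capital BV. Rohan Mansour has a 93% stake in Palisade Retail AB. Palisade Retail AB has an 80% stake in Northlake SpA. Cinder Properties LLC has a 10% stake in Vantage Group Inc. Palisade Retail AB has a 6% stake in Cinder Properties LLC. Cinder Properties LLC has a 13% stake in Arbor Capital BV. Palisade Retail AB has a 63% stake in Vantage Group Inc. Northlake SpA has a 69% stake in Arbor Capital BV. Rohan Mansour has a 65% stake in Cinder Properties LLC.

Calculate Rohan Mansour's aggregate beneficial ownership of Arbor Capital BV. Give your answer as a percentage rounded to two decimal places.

77.25%

Rohan reaches Arbor along 4 paths.
Via Palisade → Northlake: 93% × 80% × 69% = 51.336%.
Via Palisade → Cinder: 93% × 6% × 13% = 0.7254%.
Via Cinder: 65% × 13% = 8.45%.
Via Palisade: 93% × 18% = 16.74%.
Total: 51.336% + 0.7254% + 8.45% + 16.74% = 77.2514%.
Rounded: 77.25%.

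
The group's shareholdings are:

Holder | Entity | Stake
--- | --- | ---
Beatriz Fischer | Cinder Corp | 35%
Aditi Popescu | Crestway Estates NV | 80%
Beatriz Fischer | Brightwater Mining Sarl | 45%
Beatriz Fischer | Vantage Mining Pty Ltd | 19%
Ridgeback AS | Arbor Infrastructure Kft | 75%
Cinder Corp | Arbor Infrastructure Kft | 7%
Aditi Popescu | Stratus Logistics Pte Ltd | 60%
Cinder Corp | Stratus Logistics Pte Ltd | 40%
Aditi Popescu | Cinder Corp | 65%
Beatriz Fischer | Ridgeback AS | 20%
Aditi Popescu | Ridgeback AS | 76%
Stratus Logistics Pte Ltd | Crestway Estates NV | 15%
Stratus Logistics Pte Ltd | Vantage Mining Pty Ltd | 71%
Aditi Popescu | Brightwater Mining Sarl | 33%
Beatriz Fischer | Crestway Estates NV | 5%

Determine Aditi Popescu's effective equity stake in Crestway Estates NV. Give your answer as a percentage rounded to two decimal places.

92.90%

Aditi reaches Crestway along 3 paths.
Direct stake: 80% = 80%.
Via Stratus: 60% × 15% = 9%.
Via Cinder → Stratus: 65% × 40% × 15% = 3.9%.
Total: 80% + 9% + 3.9% = 92.9%.
Rounded: 92.90%.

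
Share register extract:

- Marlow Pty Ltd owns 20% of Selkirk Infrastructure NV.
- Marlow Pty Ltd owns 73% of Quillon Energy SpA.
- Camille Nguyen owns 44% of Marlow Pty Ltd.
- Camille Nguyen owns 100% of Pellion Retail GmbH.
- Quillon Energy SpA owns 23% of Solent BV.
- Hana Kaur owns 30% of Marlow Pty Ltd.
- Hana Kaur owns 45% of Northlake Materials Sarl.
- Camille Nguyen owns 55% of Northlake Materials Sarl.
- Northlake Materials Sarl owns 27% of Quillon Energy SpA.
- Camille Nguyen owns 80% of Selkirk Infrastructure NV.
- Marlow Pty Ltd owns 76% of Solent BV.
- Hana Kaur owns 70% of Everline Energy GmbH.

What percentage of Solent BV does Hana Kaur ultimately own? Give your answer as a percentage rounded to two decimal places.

Hana reaches Solent along 3 paths.
Via Northlake → Quillon: 45% × 27% × 23% = 2.7945%.
Via Marlow → Quillon: 30% × 73% × 23% = 5.037%.
Via Marlow: 30% × 76% = 22.8%.
Total: 2.7945% + 5.037% + 22.8% = 30.6315%.
Rounded: 30.63%.

30.63%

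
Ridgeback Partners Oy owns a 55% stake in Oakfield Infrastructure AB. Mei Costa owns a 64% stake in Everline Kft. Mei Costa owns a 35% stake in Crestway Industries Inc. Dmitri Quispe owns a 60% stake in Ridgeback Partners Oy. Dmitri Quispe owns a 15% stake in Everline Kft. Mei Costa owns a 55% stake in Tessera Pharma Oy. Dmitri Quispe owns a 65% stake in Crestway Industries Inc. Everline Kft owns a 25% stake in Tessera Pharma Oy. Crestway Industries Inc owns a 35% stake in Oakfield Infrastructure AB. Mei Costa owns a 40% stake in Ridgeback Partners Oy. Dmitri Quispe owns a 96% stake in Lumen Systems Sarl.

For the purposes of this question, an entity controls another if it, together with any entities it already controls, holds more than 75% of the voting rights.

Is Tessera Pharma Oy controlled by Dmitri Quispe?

No

Dmitri holds 96% of Lumen, so Dmitri controls Lumen.
Neither Dmitri nor any entity Dmitri controls holds any voting interest in Tessera.
So Dmitri does not control Tessera.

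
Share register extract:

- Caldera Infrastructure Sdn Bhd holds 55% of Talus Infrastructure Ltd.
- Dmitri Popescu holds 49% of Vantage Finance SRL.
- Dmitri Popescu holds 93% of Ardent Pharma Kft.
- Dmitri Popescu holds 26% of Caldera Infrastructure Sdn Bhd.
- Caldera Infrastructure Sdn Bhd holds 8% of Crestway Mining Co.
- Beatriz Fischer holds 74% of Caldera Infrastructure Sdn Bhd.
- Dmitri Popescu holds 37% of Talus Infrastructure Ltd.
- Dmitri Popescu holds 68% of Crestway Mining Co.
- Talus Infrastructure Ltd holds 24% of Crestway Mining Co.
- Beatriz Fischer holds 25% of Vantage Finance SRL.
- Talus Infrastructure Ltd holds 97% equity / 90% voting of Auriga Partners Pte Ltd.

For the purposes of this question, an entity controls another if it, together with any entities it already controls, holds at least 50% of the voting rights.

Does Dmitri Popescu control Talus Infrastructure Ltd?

Dmitri holds 93% of Ardent, so Dmitri controls Ardent.
Dmitri holds 68% of Crestway, so Dmitri controls Crestway.
In Talus, Dmitri's side holds only 37%, not ≥ 50%.
So Dmitri does not control Talus.

No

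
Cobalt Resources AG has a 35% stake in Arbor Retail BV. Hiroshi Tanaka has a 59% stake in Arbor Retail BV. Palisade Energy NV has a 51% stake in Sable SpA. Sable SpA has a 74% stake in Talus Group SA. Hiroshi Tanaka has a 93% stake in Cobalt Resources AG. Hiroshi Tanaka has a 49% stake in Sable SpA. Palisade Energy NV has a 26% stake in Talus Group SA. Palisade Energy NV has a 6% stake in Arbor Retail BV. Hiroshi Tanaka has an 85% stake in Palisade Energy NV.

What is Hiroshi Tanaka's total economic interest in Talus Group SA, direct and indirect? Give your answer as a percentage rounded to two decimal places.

90.44%

Hiroshi reaches Talus along 3 paths.
Via Palisade: 85% × 26% = 22.1%.
Via Sable: 49% × 74% = 36.26%.
Via Palisade → Sable: 85% × 51% × 74% = 32.079%.
Total: 22.1% + 36.26% + 32.079% = 90.439%.
Rounded: 90.44%.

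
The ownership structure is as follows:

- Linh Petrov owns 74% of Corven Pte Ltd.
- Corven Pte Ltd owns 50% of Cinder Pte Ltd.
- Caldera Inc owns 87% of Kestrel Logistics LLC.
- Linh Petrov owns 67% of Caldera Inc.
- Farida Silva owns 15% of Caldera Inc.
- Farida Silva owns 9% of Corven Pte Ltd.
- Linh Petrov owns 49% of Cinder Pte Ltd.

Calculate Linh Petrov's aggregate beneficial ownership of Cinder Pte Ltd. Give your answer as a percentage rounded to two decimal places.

Linh reaches Cinder along 2 paths.
Via Corven: 74% × 50% = 37%.
Direct stake: 49% = 49%.
Total: 37% + 49% = 86%.
Rounded: 86.00%.

86.00%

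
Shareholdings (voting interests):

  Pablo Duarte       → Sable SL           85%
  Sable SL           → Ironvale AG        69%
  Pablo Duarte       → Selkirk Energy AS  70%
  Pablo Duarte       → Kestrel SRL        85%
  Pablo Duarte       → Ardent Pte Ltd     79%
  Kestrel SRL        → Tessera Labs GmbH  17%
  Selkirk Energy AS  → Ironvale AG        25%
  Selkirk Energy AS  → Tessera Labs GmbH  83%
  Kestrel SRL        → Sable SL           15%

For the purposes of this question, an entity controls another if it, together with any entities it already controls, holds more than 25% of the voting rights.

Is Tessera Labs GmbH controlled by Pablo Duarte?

Yes

Pablo holds 85% of Kestrel, so Pablo controls Kestrel.
Pablo holds 70% of Selkirk, so Pablo controls Selkirk.
Kestrel and Selkirk together hold 17% + 83% = 100% of Tessera, so Pablo controls Tessera.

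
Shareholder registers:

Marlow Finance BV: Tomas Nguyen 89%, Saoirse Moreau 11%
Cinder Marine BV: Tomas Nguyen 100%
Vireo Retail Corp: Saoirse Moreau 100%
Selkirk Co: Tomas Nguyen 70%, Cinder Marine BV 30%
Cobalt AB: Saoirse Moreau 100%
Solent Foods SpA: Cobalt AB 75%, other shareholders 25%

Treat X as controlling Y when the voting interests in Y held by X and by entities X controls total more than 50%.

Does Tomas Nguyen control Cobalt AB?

No

Tomas holds 89% of Marlow, so Tomas controls Marlow.
Tomas holds 100% of Cinder, so Tomas controls Cinder.
Tomas and Cinder together hold 70% + 30% = 100% of Selkirk, so Tomas controls Selkirk.
Neither Tomas nor any entity Tomas controls holds any voting interest in Cobalt.
So Tomas does not control Cobalt.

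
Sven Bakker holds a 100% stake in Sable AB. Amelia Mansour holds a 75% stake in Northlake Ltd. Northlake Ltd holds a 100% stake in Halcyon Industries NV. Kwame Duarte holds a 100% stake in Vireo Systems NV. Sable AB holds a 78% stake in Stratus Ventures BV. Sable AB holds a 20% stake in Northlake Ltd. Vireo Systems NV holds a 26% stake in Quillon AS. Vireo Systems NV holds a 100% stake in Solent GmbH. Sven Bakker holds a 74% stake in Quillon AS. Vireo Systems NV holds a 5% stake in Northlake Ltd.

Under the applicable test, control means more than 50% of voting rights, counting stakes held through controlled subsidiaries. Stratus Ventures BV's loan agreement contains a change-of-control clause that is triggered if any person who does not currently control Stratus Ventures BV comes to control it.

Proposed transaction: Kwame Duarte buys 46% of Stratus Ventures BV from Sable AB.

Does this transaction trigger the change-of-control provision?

No

The purchase adds only to Kwame's holdings (Sable's stake shrinks), so Kwame is the only person who could newly come to control Stratus.
Kwame holds 100% of Vireo, so Kwame controls Vireo.
Vireo holds 100% of Solent, so Kwame controls Solent.
Neither Kwame nor any entity Kwame controls holds any voting interest in Stratus.
So before the transaction, Kwame does not control Stratus.
After the purchase, Kwame holds 46% of Stratus directly, and Sable's stake falls to 32%.
After the transaction, Kwame's side holds 46% of Stratus, not > 50%, so Kwame still does not control Stratus.
No new person acquires control, so the clause is not triggered.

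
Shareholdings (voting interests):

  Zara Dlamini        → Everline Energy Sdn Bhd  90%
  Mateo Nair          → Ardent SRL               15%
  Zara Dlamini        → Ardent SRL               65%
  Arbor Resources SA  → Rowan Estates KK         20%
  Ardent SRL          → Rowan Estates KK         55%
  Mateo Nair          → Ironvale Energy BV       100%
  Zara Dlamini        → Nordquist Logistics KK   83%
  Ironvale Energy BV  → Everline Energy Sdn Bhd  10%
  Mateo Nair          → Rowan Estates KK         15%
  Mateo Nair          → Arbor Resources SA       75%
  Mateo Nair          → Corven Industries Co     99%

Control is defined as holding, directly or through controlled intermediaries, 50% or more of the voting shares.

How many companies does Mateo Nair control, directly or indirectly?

Mateo holds 100% of Ironvale, so Mateo controls Ironvale.
Mateo holds 75% of Arbor, so Mateo controls Arbor.
Mateo holds 99% of Corven, so Mateo controls Corven.
No other company's threshold is met.
Mateo controls 3 companies.

3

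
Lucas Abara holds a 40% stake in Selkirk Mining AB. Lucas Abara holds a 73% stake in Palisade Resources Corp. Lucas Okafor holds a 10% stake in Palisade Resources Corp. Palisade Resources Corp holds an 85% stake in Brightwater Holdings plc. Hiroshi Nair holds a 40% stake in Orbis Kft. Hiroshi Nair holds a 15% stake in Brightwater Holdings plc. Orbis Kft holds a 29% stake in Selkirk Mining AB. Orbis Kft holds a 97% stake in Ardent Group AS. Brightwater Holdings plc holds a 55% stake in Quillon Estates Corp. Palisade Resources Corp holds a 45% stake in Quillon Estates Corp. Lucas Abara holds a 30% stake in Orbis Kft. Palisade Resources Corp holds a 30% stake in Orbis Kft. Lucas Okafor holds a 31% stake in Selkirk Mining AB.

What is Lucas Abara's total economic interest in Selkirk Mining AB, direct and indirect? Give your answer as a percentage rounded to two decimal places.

55.05%

Lucas Abara reaches Selkirk along 3 paths.
Via Orbis: 30% × 29% = 8.7%.
Via Palisade → Orbis: 73% × 30% × 29% = 6.351%.
Direct stake: 40% = 40%.
Total: 8.7% + 6.351% + 40% = 55.051%.
Rounded: 55.05%.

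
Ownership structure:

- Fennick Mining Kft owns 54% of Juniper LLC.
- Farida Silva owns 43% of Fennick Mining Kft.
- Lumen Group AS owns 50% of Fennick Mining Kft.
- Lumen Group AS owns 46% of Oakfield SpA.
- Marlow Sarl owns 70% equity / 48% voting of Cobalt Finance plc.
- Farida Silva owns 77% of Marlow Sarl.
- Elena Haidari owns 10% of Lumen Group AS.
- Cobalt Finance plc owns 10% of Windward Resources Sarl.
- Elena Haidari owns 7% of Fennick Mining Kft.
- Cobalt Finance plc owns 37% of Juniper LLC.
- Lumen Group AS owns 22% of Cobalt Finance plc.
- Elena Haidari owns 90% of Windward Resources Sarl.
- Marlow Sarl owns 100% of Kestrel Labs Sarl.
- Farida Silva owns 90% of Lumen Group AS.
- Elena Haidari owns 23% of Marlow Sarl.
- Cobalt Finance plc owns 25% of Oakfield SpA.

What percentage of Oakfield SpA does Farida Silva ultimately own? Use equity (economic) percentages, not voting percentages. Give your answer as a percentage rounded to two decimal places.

Farida reaches Oakfield along 3 paths.
Via Lumen: 90% × 46% = 41.4%.
Via Marlow → Cobalt: 77% × 70% × 25% = 13.475%.
Via Lumen → Cobalt: 90% × 22% × 25% = 4.95%.
Total: 41.4% + 13.475% + 4.95% = 59.825%.
Rounded: 59.83%.

59.83%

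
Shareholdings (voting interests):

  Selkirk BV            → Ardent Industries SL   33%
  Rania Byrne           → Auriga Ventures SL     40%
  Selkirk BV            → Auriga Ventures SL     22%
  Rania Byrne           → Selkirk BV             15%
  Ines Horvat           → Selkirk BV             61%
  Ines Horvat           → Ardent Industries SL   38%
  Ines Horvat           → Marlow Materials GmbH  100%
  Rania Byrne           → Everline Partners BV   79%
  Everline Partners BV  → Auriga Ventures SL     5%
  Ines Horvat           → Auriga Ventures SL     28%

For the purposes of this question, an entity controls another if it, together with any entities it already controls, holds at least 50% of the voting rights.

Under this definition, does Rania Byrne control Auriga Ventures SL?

Rania holds 79% of Everline, so Rania controls Everline.
In Auriga, Rania's side holds only 40% + 5% = 45%, not ≥ 50%.
So Rania does not control Auriga.

No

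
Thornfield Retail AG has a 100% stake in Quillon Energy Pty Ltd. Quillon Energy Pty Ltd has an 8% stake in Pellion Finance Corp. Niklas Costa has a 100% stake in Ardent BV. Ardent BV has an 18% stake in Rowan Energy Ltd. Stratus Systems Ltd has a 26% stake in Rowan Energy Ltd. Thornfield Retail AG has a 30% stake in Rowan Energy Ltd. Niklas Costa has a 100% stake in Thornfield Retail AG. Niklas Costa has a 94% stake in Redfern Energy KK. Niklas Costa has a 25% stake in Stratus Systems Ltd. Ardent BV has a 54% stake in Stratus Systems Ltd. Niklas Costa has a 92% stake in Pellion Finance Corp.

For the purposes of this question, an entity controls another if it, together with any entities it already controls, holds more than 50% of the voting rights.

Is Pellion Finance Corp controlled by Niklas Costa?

Niklas holds 100% of Thornfield, so Niklas controls Thornfield.
Thornfield holds 100% of Quillon, so Niklas controls Quillon.
Niklas and Quillon together hold 92% + 8% = 100% of Pellion, so Niklas controls Pellion.

Yes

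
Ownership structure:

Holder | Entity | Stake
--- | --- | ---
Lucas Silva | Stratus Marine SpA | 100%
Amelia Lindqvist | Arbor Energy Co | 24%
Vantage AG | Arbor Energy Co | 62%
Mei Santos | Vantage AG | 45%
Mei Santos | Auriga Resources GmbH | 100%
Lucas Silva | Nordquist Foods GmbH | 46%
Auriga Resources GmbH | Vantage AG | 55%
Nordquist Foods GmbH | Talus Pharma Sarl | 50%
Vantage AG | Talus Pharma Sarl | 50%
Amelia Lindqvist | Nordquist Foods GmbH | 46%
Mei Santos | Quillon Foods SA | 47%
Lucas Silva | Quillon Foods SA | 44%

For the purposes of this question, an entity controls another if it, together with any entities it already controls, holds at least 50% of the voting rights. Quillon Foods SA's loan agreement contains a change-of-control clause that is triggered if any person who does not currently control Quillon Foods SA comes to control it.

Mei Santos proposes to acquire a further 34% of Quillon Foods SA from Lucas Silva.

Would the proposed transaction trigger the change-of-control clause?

Yes

The purchase adds only to Mei's holdings (Lucas's stake shrinks), so Mei is the only person who could newly come to control Quillon.
Mei holds 100% of Auriga, so Mei controls Auriga.
Mei and Auriga together hold 45% + 55% = 100% of Vantage, so Mei controls Vantage.
Vantage holds 62% of Arbor, so Mei controls Arbor.
Vantage holds 50% of Talus, so Mei controls Talus.
In Quillon, Mei's side holds only 47%, not ≥ 50%.
So before the transaction, Mei does not control Quillon.
After the purchase, Mei's direct stake in Quillon rises to 47% + 34% = 81%, and Lucas's stake falls to 10%.
Mei holds 81% of Quillon, so Mei controls Quillon.
Mei did not control Quillon before and does after, so the clause is triggered.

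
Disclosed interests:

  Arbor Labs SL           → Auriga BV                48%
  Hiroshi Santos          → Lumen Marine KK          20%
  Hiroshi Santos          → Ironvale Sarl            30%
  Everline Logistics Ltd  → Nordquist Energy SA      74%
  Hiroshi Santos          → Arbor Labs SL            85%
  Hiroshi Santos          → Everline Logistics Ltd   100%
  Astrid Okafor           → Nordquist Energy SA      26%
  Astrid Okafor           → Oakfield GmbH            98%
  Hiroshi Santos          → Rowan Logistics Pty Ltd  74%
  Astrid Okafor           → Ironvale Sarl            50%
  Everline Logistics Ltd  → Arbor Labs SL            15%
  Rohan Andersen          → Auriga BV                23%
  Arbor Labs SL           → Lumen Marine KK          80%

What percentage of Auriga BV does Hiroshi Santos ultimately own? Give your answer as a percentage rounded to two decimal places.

Hiroshi reaches Auriga along 2 paths.
Via Everline → Arbor: 100% × 15% × 48% = 7.2%.
Via Arbor: 85% × 48% = 40.8%.
Total: 7.2% + 40.8% = 48%.
Rounded: 48.00%.

48.00%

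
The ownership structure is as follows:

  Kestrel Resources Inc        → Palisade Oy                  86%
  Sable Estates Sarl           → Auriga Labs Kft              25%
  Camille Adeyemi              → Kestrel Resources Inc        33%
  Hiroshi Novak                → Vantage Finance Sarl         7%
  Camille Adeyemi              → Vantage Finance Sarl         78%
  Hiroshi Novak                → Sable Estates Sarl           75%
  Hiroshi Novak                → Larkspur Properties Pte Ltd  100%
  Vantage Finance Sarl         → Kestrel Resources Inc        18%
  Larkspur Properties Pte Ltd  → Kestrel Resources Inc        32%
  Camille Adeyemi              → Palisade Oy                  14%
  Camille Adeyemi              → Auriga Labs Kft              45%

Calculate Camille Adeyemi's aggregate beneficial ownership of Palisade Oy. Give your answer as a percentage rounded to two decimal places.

54.45%

Camille reaches Palisade along 3 paths.
Direct stake: 14% = 14%.
Via Vantage → Kestrel: 78% × 18% × 86% = 12.0744%.
Via Kestrel: 33% × 86% = 28.38%.
Total: 14% + 12.0744% + 28.38% = 54.4544%.
Rounded: 54.45%.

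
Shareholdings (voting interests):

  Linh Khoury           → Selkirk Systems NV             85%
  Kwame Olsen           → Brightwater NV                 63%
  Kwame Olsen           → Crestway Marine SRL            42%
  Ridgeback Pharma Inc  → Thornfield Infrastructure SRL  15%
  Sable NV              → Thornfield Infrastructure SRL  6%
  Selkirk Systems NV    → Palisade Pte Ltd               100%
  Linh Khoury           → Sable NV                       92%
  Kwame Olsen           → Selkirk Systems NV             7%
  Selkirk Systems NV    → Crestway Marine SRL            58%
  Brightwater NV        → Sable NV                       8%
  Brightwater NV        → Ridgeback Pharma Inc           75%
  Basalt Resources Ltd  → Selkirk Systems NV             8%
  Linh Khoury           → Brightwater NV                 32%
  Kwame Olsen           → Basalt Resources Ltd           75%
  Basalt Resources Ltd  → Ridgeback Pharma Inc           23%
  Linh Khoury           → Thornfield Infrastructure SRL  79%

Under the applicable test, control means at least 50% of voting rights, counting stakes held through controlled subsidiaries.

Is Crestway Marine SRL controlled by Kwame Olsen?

Kwame holds 75% of Basalt, so Kwame controls Basalt.
Kwame holds 63% of Brightwater, so Kwame controls Brightwater.
Brightwater and Basalt together hold 75% + 23% = 98% of Ridgeback, so Kwame controls Ridgeback.
In Crestway, Kwame's side holds only 42%, not ≥ 50%.
So Kwame does not control Crestway.

No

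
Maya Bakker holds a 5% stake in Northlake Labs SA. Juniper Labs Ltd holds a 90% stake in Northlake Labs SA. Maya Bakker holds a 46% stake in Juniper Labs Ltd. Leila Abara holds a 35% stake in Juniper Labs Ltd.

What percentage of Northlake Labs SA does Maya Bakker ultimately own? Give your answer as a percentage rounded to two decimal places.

46.40%

Maya reaches Northlake along 2 paths.
Via Juniper: 46% × 90% = 41.4%.
Direct stake: 5% = 5%.
Total: 41.4% + 5% = 46.4%.
Rounded: 46.40%.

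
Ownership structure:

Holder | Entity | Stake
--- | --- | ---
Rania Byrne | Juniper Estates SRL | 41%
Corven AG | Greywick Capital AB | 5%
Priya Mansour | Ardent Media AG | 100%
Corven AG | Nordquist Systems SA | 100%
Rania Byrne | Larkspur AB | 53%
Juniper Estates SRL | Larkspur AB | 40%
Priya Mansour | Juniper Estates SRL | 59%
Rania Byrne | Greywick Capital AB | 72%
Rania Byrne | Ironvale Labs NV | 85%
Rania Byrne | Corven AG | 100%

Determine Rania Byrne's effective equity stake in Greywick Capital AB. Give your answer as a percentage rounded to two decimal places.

Rania reaches Greywick along 2 paths.
Via Corven: 100% × 5% = 5%.
Direct stake: 72% = 72%.
Total: 5% + 72% = 77%.
Rounded: 77.00%.

77.00%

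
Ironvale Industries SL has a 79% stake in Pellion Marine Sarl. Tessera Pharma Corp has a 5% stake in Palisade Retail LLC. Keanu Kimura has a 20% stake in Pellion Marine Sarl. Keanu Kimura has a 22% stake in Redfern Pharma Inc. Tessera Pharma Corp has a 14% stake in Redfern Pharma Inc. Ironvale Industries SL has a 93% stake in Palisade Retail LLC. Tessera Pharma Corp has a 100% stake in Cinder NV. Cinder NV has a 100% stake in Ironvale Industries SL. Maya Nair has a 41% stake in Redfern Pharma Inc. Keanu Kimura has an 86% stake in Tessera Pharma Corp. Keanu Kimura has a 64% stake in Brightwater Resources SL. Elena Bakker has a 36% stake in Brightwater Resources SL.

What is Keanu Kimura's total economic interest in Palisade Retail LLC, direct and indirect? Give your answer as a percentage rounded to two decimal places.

84.28%

Keanu reaches Palisade along 2 paths.
Via Tessera → Cinder → Ironvale: 86% × 100% × 100% × 93% = 79.98%.
Via Tessera: 86% × 5% = 4.3%.
Total: 79.98% + 4.3% = 84.28%.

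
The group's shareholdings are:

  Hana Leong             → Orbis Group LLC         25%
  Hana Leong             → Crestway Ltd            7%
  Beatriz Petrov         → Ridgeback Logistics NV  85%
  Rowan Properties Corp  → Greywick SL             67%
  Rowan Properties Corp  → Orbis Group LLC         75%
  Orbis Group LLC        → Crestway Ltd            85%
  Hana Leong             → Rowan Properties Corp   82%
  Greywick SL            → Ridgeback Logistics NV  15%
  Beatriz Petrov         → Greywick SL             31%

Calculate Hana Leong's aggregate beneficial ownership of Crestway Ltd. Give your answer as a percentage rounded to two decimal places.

80.53%

Hana reaches Crestway along 3 paths.
Via Orbis: 25% × 85% = 21.25%.
Via Rowan → Orbis: 82% × 75% × 85% = 52.275%.
Direct stake: 7% = 7%.
Total: 21.25% + 52.275% + 7% = 80.525%.
Rounded: 80.53%.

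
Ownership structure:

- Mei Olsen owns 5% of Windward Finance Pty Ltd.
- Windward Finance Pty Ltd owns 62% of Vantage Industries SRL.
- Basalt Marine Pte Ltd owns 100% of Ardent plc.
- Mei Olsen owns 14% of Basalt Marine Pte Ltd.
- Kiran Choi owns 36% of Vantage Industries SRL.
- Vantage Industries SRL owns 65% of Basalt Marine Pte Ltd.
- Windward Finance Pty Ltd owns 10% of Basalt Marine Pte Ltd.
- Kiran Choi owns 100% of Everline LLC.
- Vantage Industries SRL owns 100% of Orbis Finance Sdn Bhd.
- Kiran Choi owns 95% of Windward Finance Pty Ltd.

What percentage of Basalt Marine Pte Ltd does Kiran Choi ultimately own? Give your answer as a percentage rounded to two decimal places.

71.19%

Kiran reaches Basalt along 3 paths.
Via Vantage: 36% × 65% = 23.4%.
Via Windward → Vantage: 95% × 62% × 65% = 38.285%.
Via Windward: 95% × 10% = 9.5%.
Total: 23.4% + 38.285% + 9.5% = 71.185%.
Rounded: 71.19%.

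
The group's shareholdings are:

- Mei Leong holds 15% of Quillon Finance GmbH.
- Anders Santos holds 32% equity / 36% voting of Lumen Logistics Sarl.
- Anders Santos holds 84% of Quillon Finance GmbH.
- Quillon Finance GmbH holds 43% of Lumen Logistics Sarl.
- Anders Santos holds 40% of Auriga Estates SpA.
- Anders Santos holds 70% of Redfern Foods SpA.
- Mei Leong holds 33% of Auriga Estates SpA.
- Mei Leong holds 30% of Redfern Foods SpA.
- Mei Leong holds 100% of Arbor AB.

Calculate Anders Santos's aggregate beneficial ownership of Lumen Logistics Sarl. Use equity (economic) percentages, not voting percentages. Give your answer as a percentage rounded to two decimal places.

Anders reaches Lumen along 2 paths.
Via Quillon: 84% × 43% = 36.12%.
Direct stake: 32% = 32%.
Total: 36.12% + 32% = 68.12%.

68.12%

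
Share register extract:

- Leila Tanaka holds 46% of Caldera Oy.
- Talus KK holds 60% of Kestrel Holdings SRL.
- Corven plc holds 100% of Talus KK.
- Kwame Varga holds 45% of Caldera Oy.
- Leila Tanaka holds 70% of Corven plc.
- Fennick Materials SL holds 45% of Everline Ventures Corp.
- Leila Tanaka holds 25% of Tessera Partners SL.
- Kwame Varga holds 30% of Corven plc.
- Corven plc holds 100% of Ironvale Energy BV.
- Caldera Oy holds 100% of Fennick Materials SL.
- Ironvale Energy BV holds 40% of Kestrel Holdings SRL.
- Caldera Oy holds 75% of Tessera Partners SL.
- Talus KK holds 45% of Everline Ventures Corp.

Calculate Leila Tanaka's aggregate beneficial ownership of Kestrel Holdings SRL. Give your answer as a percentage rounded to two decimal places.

70.00%

Leila reaches Kestrel along 2 paths.
Via Corven → Talus: 70% × 100% × 60% = 42%.
Via Corven → Ironvale: 70% × 100% × 40% = 28%.
Total: 42% + 28% = 70%.
Rounded: 70.00%.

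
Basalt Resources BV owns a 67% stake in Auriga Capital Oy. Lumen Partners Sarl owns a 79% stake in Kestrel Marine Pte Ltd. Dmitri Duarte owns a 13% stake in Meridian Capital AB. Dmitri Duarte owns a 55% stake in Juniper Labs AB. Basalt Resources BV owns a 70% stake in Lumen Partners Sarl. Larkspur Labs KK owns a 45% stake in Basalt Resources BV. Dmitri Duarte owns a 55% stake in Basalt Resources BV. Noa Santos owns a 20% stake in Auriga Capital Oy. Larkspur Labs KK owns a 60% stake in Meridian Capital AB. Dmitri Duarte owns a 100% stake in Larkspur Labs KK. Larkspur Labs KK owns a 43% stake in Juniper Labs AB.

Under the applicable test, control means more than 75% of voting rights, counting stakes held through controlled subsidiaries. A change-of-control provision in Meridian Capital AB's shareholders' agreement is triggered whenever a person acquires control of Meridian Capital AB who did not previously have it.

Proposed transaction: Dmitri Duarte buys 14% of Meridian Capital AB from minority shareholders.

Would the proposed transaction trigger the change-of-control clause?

The purchase changes only Dmitri's holdings, so Dmitri is the only person who could newly come to control Meridian.
Dmitri holds 100% of Larkspur, so Dmitri controls Larkspur.
Larkspur and Dmitri together hold 45% + 55% = 100% of Basalt, so Dmitri controls Basalt.
Larkspur and Dmitri together hold 43% + 55% = 98% of Juniper, so Dmitri controls Juniper.
In Meridian, Dmitri's side holds only 13% + 60% = 73%, not > 75%.
So before the transaction, Dmitri does not control Meridian.
After the purchase, Dmitri's direct stake in Meridian rises to 13% + 14% = 27%.
Dmitri and Larkspur together hold 27% + 60% = 87% of Meridian, so Dmitri controls Meridian.
Dmitri did not control Meridian before and does after, so the clause is triggered.

Yes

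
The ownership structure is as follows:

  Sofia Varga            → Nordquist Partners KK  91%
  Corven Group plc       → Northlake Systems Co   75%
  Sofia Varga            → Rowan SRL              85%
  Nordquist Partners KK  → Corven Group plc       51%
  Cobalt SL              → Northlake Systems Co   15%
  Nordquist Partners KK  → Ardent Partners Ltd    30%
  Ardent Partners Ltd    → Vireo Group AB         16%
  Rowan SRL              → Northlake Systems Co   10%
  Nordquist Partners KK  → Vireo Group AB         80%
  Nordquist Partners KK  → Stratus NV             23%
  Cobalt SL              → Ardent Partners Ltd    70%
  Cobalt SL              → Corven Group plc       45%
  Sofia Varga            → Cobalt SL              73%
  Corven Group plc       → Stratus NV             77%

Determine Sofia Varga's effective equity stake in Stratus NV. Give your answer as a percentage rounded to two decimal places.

Sofia reaches Stratus along 3 paths.
Via Cobalt → Corven: 73% × 45% × 77% = 25.2945%.
Via Nordquist → Corven: 91% × 51% × 77% = 35.7357%.
Via Nordquist: 91% × 23% = 20.93%.
Total: 25.2945% + 35.7357% + 20.93% = 81.9602%.
Rounded: 81.96%.

81.96%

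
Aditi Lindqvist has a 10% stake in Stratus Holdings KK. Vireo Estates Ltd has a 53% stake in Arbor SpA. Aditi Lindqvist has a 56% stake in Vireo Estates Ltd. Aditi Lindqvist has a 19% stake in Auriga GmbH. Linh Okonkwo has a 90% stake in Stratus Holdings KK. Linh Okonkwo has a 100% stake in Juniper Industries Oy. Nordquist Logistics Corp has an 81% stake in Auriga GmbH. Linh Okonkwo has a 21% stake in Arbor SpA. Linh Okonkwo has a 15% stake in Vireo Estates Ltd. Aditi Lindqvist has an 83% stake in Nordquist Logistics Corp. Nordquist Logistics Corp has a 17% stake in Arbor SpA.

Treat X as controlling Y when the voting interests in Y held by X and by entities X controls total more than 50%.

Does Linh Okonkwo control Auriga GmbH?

No

Linh holds 90% of Stratus, so Linh controls Stratus.
Linh holds 100% of Juniper, so Linh controls Juniper.
Neither Linh nor any entity Linh controls holds any voting interest in Auriga.
So Linh does not control Auriga.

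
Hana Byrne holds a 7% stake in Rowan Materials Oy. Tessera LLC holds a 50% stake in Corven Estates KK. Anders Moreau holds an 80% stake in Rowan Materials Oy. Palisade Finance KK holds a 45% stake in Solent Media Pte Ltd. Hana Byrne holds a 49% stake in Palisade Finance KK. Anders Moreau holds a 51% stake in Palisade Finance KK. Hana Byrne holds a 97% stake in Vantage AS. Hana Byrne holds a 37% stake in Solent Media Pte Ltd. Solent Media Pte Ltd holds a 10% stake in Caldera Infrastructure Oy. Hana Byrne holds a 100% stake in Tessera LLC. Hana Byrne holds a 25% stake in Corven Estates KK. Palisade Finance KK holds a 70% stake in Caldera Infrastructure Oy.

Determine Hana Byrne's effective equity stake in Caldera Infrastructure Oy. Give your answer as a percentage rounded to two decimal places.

Hana reaches Caldera along 3 paths.
Via Palisade: 49% × 70% = 34.3%.
Via Palisade → Solent: 49% × 45% × 10% = 2.205%.
Via Solent: 37% × 10% = 3.7%.
Total: 34.3% + 2.205% + 3.7% = 40.205%.
Rounded: 40.21%.

40.21%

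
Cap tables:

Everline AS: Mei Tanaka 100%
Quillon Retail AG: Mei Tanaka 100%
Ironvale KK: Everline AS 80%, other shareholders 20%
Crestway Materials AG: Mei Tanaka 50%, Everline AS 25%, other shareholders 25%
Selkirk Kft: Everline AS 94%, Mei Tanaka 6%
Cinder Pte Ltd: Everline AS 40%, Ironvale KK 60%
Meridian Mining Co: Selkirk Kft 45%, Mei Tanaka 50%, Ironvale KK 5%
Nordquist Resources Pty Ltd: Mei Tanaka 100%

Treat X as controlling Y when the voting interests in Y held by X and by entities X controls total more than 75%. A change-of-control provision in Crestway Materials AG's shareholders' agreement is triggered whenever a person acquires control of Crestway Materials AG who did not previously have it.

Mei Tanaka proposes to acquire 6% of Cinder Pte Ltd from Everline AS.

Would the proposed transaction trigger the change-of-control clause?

The purchase adds only to Mei's holdings (Everline's stake shrinks), so Mei is the only person who could newly come to control Crestway.
Mei holds 100% of Everline, so Mei controls Everline.
Mei holds 100% of Quillon, so Mei controls Quillon.
Everline holds 80% of Ironvale, so Mei controls Ironvale.
Everline and Mei together hold 94% + 6% = 100% of Selkirk, so Mei controls Selkirk.
Everline and Ironvale together hold 40% + 60% = 100% of Cinder, so Mei controls Cinder.
Selkirk and Mei and Ironvale together hold 45% + 50% + 5% = 100% of Meridian, so Mei controls Meridian.
Mei holds 100% of Nordquist, so Mei controls Nordquist.
In Crestway, Mei's side holds only 50% + 25% = 75%, not > 75%.
So before the transaction, Mei does not control Crestway.
After the purchase, Mei holds 6% of Cinder directly, and Everline's stake falls to 34%.
Everline and Ironvale and Mei together hold 34% + 60% + 6% = 100% of Cinder, so Mei controls Cinder.
After the transaction, Mei's side holds 50% + 25% = 75% of Crestway, not > 75%, so Mei still does not control Crestway.
No new person acquires control, so the clause is not triggered.

No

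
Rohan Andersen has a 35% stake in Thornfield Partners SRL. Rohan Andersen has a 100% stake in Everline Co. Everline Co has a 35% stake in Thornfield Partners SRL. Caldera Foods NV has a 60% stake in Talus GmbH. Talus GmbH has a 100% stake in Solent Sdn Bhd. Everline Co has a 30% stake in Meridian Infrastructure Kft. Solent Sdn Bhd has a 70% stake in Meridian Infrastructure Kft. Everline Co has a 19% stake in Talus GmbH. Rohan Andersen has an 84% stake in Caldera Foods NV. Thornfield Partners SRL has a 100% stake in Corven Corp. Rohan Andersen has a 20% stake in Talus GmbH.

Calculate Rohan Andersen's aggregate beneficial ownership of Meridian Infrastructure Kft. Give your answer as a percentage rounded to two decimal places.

Rohan reaches Meridian along 4 paths.
Via Caldera → Talus → Solent: 84% × 60% × 100% × 70% = 35.28%.
Via Talus → Solent: 20% × 100% × 70% = 14%.
Via Everline → Talus → Solent: 100% × 19% × 100% × 70% = 13.3%.
Via Everline: 100% × 30% = 30%.
Total: 35.28% + 14% + 13.3% + 30% = 92.58%.

92.58%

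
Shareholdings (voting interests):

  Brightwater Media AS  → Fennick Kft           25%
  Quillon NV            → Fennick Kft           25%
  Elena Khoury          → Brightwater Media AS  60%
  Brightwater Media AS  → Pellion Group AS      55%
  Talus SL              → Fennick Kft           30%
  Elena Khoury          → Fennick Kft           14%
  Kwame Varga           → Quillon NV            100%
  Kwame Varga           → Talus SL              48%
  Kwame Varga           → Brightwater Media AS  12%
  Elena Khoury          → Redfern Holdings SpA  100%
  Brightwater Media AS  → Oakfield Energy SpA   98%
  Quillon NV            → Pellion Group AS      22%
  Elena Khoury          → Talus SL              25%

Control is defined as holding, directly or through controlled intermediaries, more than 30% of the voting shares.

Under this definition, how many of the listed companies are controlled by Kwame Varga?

3

Kwame holds 100% of Quillon, so Kwame controls Quillon.
Kwame holds 48% of Talus, so Kwame controls Talus.
Talus and Quillon together hold 30% + 25% = 55% of Fennick, so Kwame controls Fennick.
No other company's threshold is met.
Kwame controls 3 companies.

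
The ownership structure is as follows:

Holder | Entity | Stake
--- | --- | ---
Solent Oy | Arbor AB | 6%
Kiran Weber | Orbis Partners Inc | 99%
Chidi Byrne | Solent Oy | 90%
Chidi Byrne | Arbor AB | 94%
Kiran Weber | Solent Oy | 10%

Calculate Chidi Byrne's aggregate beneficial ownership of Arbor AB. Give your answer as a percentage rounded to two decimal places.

Chidi reaches Arbor along 2 paths.
Direct stake: 94% = 94%.
Via Solent: 90% × 6% = 5.4%.
Total: 94% + 5.4% = 99.4%.
Rounded: 99.40%.

99.40%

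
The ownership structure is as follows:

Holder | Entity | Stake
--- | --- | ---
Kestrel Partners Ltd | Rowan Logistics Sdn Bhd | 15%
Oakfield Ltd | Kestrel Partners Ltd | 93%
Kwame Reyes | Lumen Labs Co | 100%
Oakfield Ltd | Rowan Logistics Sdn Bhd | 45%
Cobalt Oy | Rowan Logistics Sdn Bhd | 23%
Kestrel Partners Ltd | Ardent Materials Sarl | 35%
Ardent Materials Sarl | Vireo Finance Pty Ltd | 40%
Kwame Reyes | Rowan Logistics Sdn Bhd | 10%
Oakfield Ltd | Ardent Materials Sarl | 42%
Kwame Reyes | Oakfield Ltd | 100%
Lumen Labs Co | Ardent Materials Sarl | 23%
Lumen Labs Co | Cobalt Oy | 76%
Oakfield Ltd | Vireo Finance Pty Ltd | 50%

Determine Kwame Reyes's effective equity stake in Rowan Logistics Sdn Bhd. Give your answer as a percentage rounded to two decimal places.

86.43%

Kwame reaches Rowan along 4 paths.
Via Oakfield → Kestrel: 100% × 93% × 15% = 13.95%.
Via Lumen → Cobalt: 100% × 76% × 23% = 17.48%.
Via Oakfield: 100% × 45% = 45%.
Direct stake: 10% = 10%.
Total: 13.95% + 17.48% + 45% + 10% = 86.43%.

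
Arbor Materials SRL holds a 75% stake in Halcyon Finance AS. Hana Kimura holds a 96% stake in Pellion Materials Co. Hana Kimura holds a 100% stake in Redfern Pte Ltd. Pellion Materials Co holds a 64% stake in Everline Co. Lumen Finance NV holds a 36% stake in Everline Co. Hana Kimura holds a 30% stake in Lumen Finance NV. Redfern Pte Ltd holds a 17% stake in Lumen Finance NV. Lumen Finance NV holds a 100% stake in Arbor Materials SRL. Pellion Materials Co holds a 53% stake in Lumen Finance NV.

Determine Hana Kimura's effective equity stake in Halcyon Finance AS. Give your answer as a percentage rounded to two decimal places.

Hana reaches Halcyon along 3 paths.
Via Redfern → Lumen → Arbor: 100% × 17% × 100% × 75% = 12.75%.
Via Pellion → Lumen → Arbor: 96% × 53% × 100% × 75% = 38.16%.
Via Lumen → Arbor: 30% × 100% × 75% = 22.5%.
Total: 12.75% + 38.16% + 22.5% = 73.41%.

73.41%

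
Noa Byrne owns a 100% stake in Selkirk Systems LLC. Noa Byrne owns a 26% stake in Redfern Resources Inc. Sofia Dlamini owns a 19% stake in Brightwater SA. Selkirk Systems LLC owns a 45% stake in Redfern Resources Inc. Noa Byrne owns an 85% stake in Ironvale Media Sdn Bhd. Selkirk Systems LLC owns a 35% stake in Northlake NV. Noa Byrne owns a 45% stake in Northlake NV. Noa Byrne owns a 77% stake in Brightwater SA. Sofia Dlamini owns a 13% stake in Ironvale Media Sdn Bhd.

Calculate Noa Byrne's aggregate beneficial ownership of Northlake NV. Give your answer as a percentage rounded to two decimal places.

Noa reaches Northlake along 2 paths.
Direct stake: 45% = 45%.
Via Selkirk: 100% × 35% = 35%.
Total: 45% + 35% = 80%.
Rounded: 80.00%.

80.00%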